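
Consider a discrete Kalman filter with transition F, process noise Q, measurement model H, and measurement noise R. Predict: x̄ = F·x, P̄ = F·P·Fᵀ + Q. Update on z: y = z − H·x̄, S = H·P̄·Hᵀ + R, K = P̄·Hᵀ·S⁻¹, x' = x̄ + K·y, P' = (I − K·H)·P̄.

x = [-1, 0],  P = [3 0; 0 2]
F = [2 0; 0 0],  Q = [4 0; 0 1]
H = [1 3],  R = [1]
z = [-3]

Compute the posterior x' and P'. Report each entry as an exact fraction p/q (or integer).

x̄ = F·x = [-2, 0]
P̄ = F·P·Fᵀ + Q = [16 0; 0 1]
y = z − H·x̄ = [-1]
S = H·P̄·Hᵀ + R = [26]
K = P̄·Hᵀ·S⁻¹ = [8/13; 3/26]
x' = x̄ + K·y = [-34/13, -3/26]
P' = (I − K·H)·P̄ = [80/13 -24/13; -24/13 17/26]

x' = [-34/13, -3/26]
P' = [80/13 -24/13; -24/13 17/26]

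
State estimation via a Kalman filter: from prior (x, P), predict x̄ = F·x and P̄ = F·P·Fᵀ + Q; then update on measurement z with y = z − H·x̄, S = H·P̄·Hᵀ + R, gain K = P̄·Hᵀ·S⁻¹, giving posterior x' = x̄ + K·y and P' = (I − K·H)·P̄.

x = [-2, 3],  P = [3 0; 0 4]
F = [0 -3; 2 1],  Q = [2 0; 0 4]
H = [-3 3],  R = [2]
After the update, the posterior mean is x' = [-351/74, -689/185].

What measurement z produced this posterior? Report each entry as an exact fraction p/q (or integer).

z = [3]

x̄ = F·x = [-9, -1]
P̄ = F·P·Fᵀ + Q = [38 -12; -12 20]
S = H·P̄·Hᵀ + R = [740]
K = P̄·Hᵀ·S⁻¹ = [-15/74; 24/185]
x' − x̄ = [315/74, -504/185] = K·y
y = (KᵀK)⁻¹·Kᵀ·(x' − x̄) = [-21]
z = y + H·x̄ = [-21] + [24] = [3]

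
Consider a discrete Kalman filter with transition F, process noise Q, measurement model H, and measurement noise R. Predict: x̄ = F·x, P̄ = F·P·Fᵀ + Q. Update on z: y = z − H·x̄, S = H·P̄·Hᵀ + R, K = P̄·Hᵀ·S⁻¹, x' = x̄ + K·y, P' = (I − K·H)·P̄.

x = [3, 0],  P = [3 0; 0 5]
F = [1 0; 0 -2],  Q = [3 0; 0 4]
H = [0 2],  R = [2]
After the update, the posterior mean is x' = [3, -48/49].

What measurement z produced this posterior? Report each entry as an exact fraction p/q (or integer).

z = [-2]

x̄ = F·x = [3, 0]
P̄ = F·P·Fᵀ + Q = [6 0; 0 24]
S = H·P̄·Hᵀ + R = [98]
K = P̄·Hᵀ·S⁻¹ = [0; 24/49]
x' − x̄ = [0, -48/49] = K·y
y = (KᵀK)⁻¹·Kᵀ·(x' − x̄) = [-2]
z = y + H·x̄ = [-2] + [0] = [-2]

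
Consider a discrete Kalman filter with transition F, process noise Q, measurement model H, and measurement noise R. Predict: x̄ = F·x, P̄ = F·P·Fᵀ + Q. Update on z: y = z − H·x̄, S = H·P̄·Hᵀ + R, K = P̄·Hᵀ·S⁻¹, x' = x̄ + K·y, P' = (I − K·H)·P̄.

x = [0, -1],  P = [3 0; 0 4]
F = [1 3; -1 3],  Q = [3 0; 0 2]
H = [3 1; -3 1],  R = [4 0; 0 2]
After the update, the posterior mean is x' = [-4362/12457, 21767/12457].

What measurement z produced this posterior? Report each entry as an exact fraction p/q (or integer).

x̄ = F·x = [-3, -3]
P̄ = F·P·Fᵀ + Q = [42 33; 33 41]
S = H·P̄·Hᵀ + R = [621 -337; -337 223]
K = P̄·Hᵀ·S⁻¹ = [2058/12457 -2085/12457; 5837/12457 5581/12457]
x' − x̄ = [33009/12457, 59138/12457] = K·y
y = (KᵀK)⁻¹·Kᵀ·(x' − x̄) = [13, -3]
z = y + H·x̄ = [13, -3] + [-12, 6] = [1, 3]

z = [1, 3]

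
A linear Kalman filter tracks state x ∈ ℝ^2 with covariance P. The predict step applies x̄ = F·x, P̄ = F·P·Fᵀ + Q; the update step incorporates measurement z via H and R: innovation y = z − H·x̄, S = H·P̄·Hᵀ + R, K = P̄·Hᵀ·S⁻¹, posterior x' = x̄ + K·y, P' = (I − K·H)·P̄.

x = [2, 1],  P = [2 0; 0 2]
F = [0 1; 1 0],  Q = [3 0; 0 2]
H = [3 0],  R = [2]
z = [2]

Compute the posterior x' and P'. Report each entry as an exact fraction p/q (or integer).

x' = [32/47, 2]
P' = [10/47 0; 0 4]

x̄ = F·x = [1, 2]
P̄ = F·P·Fᵀ + Q = [5 0; 0 4]
y = z − H·x̄ = [-1]
S = H·P̄·Hᵀ + R = [47]
K = P̄·Hᵀ·S⁻¹ = [15/47; 0]
x' = x̄ + K·y = [32/47, 2]
P' = (I − K·H)·P̄ = [10/47 0; 0 4]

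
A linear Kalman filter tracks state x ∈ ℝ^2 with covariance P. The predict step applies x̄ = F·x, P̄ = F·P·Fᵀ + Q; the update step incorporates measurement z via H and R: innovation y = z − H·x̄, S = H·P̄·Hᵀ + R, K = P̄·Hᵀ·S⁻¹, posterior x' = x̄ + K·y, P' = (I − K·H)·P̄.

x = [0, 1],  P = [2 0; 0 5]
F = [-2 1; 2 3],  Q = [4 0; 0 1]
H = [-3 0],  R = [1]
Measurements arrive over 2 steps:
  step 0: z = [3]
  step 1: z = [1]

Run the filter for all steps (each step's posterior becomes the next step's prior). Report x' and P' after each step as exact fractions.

step 0: x' = [-76/77, 24/11], P' = [17/154 1/22; 1/22 1125/22]
step 1: x' = [-24953/76933, -598939/76933], P' = [8531/76933 23529/76933; 23529/76933 3205476/76933]

step 0: x̄ = F·x = [1, 3]
step 0: P̄ = F·P·Fᵀ + Q = [17 7; 7 54]
step 0: y = z − H·x̄ = [6]
step 0: S = H·P̄·Hᵀ + R = [154]
step 0: K = P̄·Hᵀ·S⁻¹ = [-51/154; -3/22]
step 0: x' = x̄ + K·y = [-76/77, 24/11]
step 0: P' = (I − K·H)·P̄ = [17/154 1/22; 1/22 1125/22]
step 1: x̄ = F·x = [320/77, 32/7]
step 1: P̄ = F·P·Fᵀ + Q = [8531/154 2139/14; 2139/14 6471/14]
step 1: y = z − H·x̄ = [1037/77]
step 1: S = H·P̄·Hᵀ + R = [76933/154]
step 1: K = P̄·Hᵀ·S⁻¹ = [-25593/76933; -70587/76933]
step 1: x' = x̄ + K·y = [-24953/76933, -598939/76933]
step 1: P' = (I − K·H)·P̄ = [8531/76933 23529/76933; 23529/76933 3205476/76933]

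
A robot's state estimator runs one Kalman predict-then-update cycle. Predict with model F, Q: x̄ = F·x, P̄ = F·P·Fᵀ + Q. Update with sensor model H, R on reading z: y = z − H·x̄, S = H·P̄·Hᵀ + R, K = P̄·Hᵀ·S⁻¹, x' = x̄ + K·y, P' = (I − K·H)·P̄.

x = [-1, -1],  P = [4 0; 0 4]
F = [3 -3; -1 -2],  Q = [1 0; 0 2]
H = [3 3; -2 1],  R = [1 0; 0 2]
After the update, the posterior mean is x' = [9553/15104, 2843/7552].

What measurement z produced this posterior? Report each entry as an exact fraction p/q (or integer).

z = [3, -1]

x̄ = F·x = [0, 3]
P̄ = F·P·Fᵀ + Q = [73 12; 12 22]
S = H·P̄·Hᵀ + R = [1072 -408; -408 268]
K = P̄·Hᵀ·S⁻¹ = [3417/30208 -4951/15104; 3315/15104 2467/7552]
x' − x̄ = [9553/15104, -19813/7552] = K·y
y = (KᵀK)⁻¹·Kᵀ·(x' − x̄) = [-6, -4]
z = y + H·x̄ = [-6, -4] + [9, 3] = [3, -1]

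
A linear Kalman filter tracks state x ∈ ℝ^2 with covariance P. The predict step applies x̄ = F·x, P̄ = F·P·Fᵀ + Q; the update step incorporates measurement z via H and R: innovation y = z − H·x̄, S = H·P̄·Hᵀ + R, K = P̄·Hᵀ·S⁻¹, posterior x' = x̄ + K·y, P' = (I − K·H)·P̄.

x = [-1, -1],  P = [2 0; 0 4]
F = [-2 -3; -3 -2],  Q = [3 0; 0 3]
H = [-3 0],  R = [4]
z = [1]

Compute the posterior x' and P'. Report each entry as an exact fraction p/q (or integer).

x̄ = F·x = [5, 5]
P̄ = F·P·Fᵀ + Q = [47 36; 36 37]
y = z − H·x̄ = [16]
S = H·P̄·Hᵀ + R = [427]
K = P̄·Hᵀ·S⁻¹ = [-141/427; -108/427]
x' = x̄ + K·y = [-121/427, 407/427]
P' = (I − K·H)·P̄ = [188/427 144/427; 144/427 4135/427]

x' = [-121/427, 407/427]
P' = [188/427 144/427; 144/427 4135/427]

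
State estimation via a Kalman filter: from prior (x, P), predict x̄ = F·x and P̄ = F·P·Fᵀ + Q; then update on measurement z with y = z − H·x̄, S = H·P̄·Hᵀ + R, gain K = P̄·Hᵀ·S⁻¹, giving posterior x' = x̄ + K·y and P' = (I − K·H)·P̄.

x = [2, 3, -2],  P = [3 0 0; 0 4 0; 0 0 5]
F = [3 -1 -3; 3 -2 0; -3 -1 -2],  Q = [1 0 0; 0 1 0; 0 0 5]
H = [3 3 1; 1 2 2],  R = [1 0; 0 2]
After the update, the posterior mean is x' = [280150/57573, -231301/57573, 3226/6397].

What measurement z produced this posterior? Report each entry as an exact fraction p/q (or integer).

x̄ = F·x = [9, 0, -5]
P̄ = F·P·Fᵀ + Q = [77 35 7; 35 44 -19; 7 -19 56]
S = H·P̄·Hᵀ + R = [1704 819; 819 495]
K = P̄·Hᵀ·S⁻¹ = [4214/19191 -2191/57573; 4255/19191 -11234/57573; -6271/19191 13516/19191]
x' − x̄ = [-238007/57573, -231301/57573, 35211/6397] = K·y
y = (KᵀK)⁻¹·Kᵀ·(x' − x̄) = [-19, -1]
z = y + H·x̄ = [-19, -1] + [22, -1] = [3, -2]

z = [3, -2]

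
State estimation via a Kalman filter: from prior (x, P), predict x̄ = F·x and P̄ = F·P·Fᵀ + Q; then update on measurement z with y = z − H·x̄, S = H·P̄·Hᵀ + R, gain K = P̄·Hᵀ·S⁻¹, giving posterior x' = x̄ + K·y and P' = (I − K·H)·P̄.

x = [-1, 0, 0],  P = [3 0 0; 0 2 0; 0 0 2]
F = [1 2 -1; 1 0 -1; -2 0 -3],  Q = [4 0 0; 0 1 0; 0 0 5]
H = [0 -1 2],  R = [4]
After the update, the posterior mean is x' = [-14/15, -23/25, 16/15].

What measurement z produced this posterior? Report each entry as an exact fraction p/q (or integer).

z = [3]

x̄ = F·x = [-1, -1, 2]
P̄ = F·P·Fᵀ + Q = [17 5 0; 5 6 0; 0 0 35]
S = H·P̄·Hᵀ + R = [150]
K = P̄·Hᵀ·S⁻¹ = [-1/30; -1/25; 7/15]
x' − x̄ = [1/15, 2/25, -14/15] = K·y
y = (KᵀK)⁻¹·Kᵀ·(x' − x̄) = [-2]
z = y + H·x̄ = [-2] + [5] = [3]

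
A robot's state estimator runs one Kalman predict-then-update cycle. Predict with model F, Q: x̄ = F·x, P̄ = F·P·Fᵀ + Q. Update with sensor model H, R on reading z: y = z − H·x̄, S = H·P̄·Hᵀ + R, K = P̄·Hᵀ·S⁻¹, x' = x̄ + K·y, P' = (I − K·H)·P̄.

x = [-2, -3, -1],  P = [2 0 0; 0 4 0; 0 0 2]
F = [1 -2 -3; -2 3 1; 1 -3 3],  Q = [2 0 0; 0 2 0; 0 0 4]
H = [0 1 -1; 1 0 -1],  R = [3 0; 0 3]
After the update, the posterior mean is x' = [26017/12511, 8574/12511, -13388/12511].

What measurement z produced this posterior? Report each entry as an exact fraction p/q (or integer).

z = [2, 3]

x̄ = F·x = [7, -6, 4]
P̄ = F·P·Fᵀ + Q = [38 -34 8; -34 48 -34; 8 -34 60]
S = H·P̄·Hᵀ + R = [179 52; 52 85]
K = P̄·Hᵀ·S⁻¹ = [-5130/12511 7554/12511; 6970/12511 -4264/12511; -5286/12511 -4420/12511]
x' − x̄ = [-61560/12511, 83640/12511, -63432/12511] = K·y
y = (KᵀK)⁻¹·Kᵀ·(x' − x̄) = [12, 0]
z = y + H·x̄ = [12, 0] + [-10, 3] = [2, 3]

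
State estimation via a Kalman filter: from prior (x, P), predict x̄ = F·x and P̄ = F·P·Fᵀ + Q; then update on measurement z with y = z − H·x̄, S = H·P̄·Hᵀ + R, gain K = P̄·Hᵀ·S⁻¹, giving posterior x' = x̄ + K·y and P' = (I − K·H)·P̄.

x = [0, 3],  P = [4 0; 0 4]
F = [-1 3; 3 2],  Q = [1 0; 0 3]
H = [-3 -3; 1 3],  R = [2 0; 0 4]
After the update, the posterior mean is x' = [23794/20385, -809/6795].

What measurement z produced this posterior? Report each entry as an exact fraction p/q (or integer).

z = [-3, 1]

x̄ = F·x = [9, 6]
P̄ = F·P·Fᵀ + Q = [41 12; 12 55]
S = H·P̄·Hᵀ + R = [1082 -762; -762 612]
K = P̄·Hᵀ·S⁻¹ = [-6439/13590 -9461/20385; 659/4530 3196/6795]
x' − x̄ = [-159671/20385, -41579/6795] = K·y
y = (KᵀK)⁻¹·Kᵀ·(x' − x̄) = [42, -26]
z = y + H·x̄ = [42, -26] + [-45, 27] = [-3, 1]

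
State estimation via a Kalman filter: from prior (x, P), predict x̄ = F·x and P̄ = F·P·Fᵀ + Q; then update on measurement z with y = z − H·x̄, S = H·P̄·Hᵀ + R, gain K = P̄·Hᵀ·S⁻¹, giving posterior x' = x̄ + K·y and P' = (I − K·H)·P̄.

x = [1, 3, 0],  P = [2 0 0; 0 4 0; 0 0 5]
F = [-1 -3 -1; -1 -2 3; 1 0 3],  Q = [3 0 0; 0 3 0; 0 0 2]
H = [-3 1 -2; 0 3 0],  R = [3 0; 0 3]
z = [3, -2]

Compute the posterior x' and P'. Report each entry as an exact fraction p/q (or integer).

x̄ = F·x = [-10, -7, 1]
P̄ = F·P·Fᵀ + Q = [46 11 -17; 11 66 43; -17 43 49]
y = z − H·x̄ = [-18, 19]
S = H·P̄·Hᵀ + R = [237 -159; -159 597]
K = P̄·Hᵀ·S⁻¹ = [-931/2152 -129/2152; -53/38736 12833/38736; 6041/38736 9979/38736]
x' = x̄ + K·y = [-7213/2152, -26371/38736, 119599/38736]
P' = (I − K·H)·P̄ = [8333/1076 -129/2152 -23667/2152; -129/2152 12833/38736 9979/38736; -23667/2152 9979/38736 634937/38736]

x' = [-7213/2152, -26371/38736, 119599/38736]
P' = [8333/1076 -129/2152 -23667/2152; -129/2152 12833/38736 9979/38736; -23667/2152 9979/38736 634937/38736]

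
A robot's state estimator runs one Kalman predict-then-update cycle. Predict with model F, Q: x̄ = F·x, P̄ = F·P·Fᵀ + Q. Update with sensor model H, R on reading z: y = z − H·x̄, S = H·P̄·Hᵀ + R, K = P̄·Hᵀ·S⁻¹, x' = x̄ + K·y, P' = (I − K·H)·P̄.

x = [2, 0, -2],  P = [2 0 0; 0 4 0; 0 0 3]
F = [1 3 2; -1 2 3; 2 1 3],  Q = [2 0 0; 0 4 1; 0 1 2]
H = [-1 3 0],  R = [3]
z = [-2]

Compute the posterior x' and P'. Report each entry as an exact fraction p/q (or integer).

x̄ = F·x = [-2, -8, -2]
P̄ = F·P·Fᵀ + Q = [52 40 34; 40 49 32; 34 32 41]
y = z − H·x̄ = [20]
S = H·P̄·Hᵀ + R = [256]
K = P̄·Hᵀ·S⁻¹ = [17/64; 107/256; 31/128]
x' = x̄ + K·y = [53/16, 23/64, 91/32]
P' = (I − K·H)·P̄ = [543/16 741/64 561/32; 741/64 1095/256 779/128; 561/32 779/128 1663/64]

x' = [53/16, 23/64, 91/32]
P' = [543/16 741/64 561/32; 741/64 1095/256 779/128; 561/32 779/128 1663/64]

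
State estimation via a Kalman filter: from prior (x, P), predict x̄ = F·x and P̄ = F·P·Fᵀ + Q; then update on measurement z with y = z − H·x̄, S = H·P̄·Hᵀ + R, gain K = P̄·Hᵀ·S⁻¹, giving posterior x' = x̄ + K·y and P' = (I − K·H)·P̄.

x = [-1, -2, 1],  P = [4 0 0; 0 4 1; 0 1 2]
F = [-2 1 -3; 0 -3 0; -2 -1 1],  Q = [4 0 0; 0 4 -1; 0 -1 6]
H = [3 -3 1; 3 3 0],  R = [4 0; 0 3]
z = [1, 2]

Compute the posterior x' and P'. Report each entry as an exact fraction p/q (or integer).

x̄ = F·x = [-3, 6, 5]
P̄ = F·P·Fᵀ + Q = [36 -3 10; -3 40 8; 10 8 26]
y = z − H·x̄ = [23, -7]
S = H·P̄·Hᵀ + R = [780 18; 18 633]
K = P̄·Hᵀ·S⁻¹ = [26203/164472 4163/27412; -26197/164472 4931/27412; 1607/41118 577/6853]
x' = x̄ + K·y = [-67/168, 181/168, 223/42]
P' = (I − K·H)·P̄ = [120389/164472 -95411/164472 -135647/41118; -95411/164472 124997/164472 139109/41118; -135647/41118 139109/41118 415348/20559]

x' = [-67/168, 181/168, 223/42]
P' = [120389/164472 -95411/164472 -135647/41118; -95411/164472 124997/164472 139109/41118; -135647/41118 139109/41118 415348/20559]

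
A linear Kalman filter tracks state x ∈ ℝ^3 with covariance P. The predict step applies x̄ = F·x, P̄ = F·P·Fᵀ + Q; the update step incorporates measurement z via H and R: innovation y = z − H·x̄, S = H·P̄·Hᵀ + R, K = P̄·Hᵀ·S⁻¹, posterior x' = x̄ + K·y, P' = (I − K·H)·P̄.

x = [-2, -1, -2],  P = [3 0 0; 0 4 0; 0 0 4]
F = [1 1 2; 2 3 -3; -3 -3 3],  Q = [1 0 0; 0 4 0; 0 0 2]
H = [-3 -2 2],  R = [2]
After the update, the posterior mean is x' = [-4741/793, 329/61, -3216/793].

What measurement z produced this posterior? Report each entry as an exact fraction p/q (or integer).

z = [-1]

x̄ = F·x = [-7, -1, 3]
P̄ = F·P·Fᵀ + Q = [24 -6 3; -6 88 -90; 3 -90 101]
S = H·P̄·Hᵀ + R = [1586]
K = P̄·Hᵀ·S⁻¹ = [-27/793; -13/61; 373/1586]
x' − x̄ = [810/793, 390/61, -5595/793] = K·y
y = (KᵀK)⁻¹·Kᵀ·(x' − x̄) = [-30]
z = y + H·x̄ = [-30] + [29] = [-1]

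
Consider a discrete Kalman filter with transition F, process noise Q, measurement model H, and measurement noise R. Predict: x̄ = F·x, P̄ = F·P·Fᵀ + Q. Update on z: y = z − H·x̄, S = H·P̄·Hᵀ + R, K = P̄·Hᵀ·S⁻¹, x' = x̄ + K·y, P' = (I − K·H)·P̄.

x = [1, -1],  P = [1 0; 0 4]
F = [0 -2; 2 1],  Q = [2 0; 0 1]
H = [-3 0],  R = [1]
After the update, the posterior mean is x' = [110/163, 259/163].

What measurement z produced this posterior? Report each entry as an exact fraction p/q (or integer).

x̄ = F·x = [2, 1]
P̄ = F·P·Fᵀ + Q = [18 -8; -8 9]
S = H·P̄·Hᵀ + R = [163]
K = P̄·Hᵀ·S⁻¹ = [-54/163; 24/163]
x' − x̄ = [-216/163, 96/163] = K·y
y = (KᵀK)⁻¹·Kᵀ·(x' − x̄) = [4]
z = y + H·x̄ = [4] + [-6] = [-2]

z = [-2]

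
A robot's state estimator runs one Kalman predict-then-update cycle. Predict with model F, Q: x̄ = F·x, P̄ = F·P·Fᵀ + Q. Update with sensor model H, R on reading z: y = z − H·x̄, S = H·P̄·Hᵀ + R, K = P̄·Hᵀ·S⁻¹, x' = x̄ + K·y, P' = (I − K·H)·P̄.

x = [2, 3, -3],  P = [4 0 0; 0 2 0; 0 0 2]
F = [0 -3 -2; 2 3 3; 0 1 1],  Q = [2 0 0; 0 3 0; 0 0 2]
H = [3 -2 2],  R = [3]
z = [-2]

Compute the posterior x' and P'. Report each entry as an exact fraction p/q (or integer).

x̄ = F·x = [-3, 4, 0]
P̄ = F·P·Fᵀ + Q = [28 -30 -10; -30 55 12; -10 12 6]
y = z − H·x̄ = [15]
S = H·P̄·Hᵀ + R = [643]
K = P̄·Hᵀ·S⁻¹ = [124/643; -176/643; -42/643]
x' = x̄ + K·y = [-69/643, -68/643, -630/643]
P' = (I − K·H)·P̄ = [2628/643 2534/643 -1222/643; 2534/643 4389/643 324/643; -1222/643 324/643 2094/643]

x' = [-69/643, -68/643, -630/643]
P' = [2628/643 2534/643 -1222/643; 2534/643 4389/643 324/643; -1222/643 324/643 2094/643]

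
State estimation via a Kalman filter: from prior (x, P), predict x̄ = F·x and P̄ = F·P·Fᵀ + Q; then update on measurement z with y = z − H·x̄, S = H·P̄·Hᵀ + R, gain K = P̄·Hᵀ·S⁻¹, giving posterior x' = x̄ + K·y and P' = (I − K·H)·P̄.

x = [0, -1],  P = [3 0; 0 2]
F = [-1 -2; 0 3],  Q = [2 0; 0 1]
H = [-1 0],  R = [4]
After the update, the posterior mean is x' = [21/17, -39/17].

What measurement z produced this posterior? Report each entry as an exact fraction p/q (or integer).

x̄ = F·x = [2, -3]
P̄ = F·P·Fᵀ + Q = [13 -12; -12 19]
S = H·P̄·Hᵀ + R = [17]
K = P̄·Hᵀ·S⁻¹ = [-13/17; 12/17]
x' − x̄ = [-13/17, 12/17] = K·y
y = (KᵀK)⁻¹·Kᵀ·(x' − x̄) = [1]
z = y + H·x̄ = [1] + [-2] = [-1]

z = [-1]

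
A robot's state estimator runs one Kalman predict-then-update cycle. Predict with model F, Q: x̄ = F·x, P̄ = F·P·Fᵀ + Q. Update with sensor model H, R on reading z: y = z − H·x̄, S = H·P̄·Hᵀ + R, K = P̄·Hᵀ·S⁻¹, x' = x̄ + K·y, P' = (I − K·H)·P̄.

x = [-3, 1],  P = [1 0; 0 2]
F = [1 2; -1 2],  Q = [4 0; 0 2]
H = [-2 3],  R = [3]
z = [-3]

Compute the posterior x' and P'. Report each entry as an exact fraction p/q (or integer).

x' = [3/7, -3/7]
P' = [177/14 117/14; 117/14 409/70]

x̄ = F·x = [-1, 5]
P̄ = F·P·Fᵀ + Q = [13 7; 7 11]
y = z − H·x̄ = [-20]
S = H·P̄·Hᵀ + R = [70]
K = P̄·Hᵀ·S⁻¹ = [-1/14; 19/70]
x' = x̄ + K·y = [3/7, -3/7]
P' = (I − K·H)·P̄ = [177/14 117/14; 117/14 409/70]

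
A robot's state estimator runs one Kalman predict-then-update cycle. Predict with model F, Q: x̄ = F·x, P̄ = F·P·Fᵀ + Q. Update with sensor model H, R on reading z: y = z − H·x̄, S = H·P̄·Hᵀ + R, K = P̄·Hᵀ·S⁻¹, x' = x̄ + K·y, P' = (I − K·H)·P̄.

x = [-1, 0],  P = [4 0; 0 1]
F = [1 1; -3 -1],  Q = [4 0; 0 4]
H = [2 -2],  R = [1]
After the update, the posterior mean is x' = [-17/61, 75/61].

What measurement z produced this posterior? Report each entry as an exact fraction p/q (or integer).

z = [-3]

x̄ = F·x = [-1, 3]
P̄ = F·P·Fᵀ + Q = [9 -13; -13 41]
S = H·P̄·Hᵀ + R = [305]
K = P̄·Hᵀ·S⁻¹ = [44/305; -108/305]
x' − x̄ = [44/61, -108/61] = K·y
y = (KᵀK)⁻¹·Kᵀ·(x' − x̄) = [5]
z = y + H·x̄ = [5] + [-8] = [-3]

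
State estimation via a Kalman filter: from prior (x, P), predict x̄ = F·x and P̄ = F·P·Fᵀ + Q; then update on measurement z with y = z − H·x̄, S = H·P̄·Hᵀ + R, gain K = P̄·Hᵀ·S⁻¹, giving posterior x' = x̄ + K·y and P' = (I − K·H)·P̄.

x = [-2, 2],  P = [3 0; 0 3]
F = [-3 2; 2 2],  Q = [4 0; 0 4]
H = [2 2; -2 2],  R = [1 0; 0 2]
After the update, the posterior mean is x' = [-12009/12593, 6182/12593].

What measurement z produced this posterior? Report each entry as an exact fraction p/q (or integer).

z = [-1, 3]

x̄ = F·x = [10, 0]
P̄ = F·P·Fᵀ + Q = [43 -6; -6 28]
S = H·P̄·Hᵀ + R = [237 -60; -60 334]
K = P̄·Hᵀ·S⁻¹ = [9418/37779 -3131/12593; 9388/37779 3126/12593]
x' − x̄ = [-137939/12593, 6182/12593] = K·y
y = (KᵀK)⁻¹·Kᵀ·(x' − x̄) = [-21, 23]
z = y + H·x̄ = [-21, 23] + [20, -20] = [-1, 3]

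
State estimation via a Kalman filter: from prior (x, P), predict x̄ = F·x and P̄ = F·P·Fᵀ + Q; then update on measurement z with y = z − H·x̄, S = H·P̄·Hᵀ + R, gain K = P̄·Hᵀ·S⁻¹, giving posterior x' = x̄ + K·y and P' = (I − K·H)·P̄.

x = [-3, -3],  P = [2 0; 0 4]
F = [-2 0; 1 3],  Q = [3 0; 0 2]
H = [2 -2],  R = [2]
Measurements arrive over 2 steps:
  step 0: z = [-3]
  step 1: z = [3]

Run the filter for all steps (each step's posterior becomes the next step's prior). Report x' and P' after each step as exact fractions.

step 0: x' = [129/119, 288/119], P' = [859/119 844/119; 844/119 888/119]
step 1: x' = [117177/63139, 23898/63139], P' = [132983/63139 122408/63139; 122408/63139 143343/63139]

step 0: x̄ = F·x = [6, -12]
step 0: P̄ = F·P·Fᵀ + Q = [11 -4; -4 40]
step 0: y = z − H·x̄ = [-39]
step 0: S = H·P̄·Hᵀ + R = [238]
step 0: K = P̄·Hᵀ·S⁻¹ = [15/119; -44/119]
step 0: x' = x̄ + K·y = [129/119, 288/119]
step 0: P' = (I − K·H)·P̄ = [859/119 844/119; 844/119 888/119]
step 1: x̄ = F·x = [-258/119, 993/119]
step 1: P̄ = F·P·Fᵀ + Q = [3793/119 -6782/119; -6782/119 14153/119]
step 1: y = z − H·x̄ = [2859/119]
step 1: S = H·P̄·Hᵀ + R = [126278/119]
step 1: K = P̄·Hᵀ·S⁻¹ = [10575/63139; -20935/63139]
step 1: x' = x̄ + K·y = [117177/63139, 23898/63139]
step 1: P' = (I − K·H)·P̄ = [132983/63139 122408/63139; 122408/63139 143343/63139]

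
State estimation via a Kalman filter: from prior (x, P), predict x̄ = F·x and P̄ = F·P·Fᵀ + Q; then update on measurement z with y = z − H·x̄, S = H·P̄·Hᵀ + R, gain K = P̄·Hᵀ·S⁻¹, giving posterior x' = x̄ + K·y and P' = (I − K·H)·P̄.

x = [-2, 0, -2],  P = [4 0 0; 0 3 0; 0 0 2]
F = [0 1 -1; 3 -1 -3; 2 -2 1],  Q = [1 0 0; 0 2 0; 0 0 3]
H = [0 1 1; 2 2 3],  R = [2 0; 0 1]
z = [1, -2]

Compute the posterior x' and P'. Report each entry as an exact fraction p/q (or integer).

x̄ = F·x = [2, 0, -6]
P̄ = F·P·Fᵀ + Q = [6 3 -8; 3 59 24; -8 24 33]
y = z − H·x̄ = [7, 12]
S = H·P̄·Hᵀ + R = [142 327; 327 774]
K = P̄·Hᵀ·S⁻¹ = [-212/331 87/331; 50/993 691/2979; 427/993 -37/2979]
x' = x̄ + K·y = [222/331, 1038/331, -1039/331]
P' = (I − K·H)·P̄ = [1448/331 1537/331 -1961/331; 1537/331 27875/2979 -27575/2979; -1961/331 -27575/2979 30137/2979]

x' = [222/331, 1038/331, -1039/331]
P' = [1448/331 1537/331 -1961/331; 1537/331 27875/2979 -27575/2979; -1961/331 -27575/2979 30137/2979]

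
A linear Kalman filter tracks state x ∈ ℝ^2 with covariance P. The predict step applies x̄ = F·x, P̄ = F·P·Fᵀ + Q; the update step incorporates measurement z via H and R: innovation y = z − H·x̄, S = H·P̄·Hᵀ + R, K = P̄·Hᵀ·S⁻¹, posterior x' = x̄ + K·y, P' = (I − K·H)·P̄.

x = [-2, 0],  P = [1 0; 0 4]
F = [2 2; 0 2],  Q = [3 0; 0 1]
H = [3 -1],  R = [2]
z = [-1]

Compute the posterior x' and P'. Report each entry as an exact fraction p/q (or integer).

x' = [63/130, 341/130]
P' = [181/130 437/130; 437/130 1249/130]

x̄ = F·x = [-4, 0]
P̄ = F·P·Fᵀ + Q = [23 16; 16 17]
y = z − H·x̄ = [11]
S = H·P̄·Hᵀ + R = [130]
K = P̄·Hᵀ·S⁻¹ = [53/130; 31/130]
x' = x̄ + K·y = [63/130, 341/130]
P' = (I − K·H)·P̄ = [181/130 437/130; 437/130 1249/130]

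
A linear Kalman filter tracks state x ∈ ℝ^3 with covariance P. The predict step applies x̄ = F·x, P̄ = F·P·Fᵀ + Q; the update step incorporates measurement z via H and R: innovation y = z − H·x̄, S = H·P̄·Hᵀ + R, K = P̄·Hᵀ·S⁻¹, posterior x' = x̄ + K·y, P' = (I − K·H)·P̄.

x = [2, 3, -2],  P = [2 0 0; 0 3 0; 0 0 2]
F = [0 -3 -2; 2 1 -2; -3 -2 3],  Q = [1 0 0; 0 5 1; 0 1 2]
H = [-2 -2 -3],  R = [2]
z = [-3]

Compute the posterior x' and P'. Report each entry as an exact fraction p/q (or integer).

x̄ = F·x = [-5, 11, -18]
P̄ = F·P·Fᵀ + Q = [36 -1 6; -1 24 -29; 6 -29 50]
y = z − H·x̄ = [-45]
S = H·P̄·Hᵀ + R = [408]
K = P̄·Hᵀ·S⁻¹ = [-11/51; 41/408; -13/51]
x' = x̄ + K·y = [80/17, 881/136, -111/17]
P' = (I − K·H)·P̄ = [868/51 400/51 -838/51; 400/51 8111/408 -946/51; -838/51 -946/51 1198/51]

x' = [80/17, 881/136, -111/17]
P' = [868/51 400/51 -838/51; 400/51 8111/408 -946/51; -838/51 -946/51 1198/51]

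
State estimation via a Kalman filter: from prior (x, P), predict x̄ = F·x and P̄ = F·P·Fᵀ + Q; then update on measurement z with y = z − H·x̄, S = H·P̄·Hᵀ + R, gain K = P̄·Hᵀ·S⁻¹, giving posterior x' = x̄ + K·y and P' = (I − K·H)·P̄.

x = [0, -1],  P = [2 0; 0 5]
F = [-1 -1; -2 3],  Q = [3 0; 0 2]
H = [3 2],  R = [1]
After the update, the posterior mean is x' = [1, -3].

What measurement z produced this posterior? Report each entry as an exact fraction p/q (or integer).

x̄ = F·x = [1, -3]
P̄ = F·P·Fᵀ + Q = [10 -11; -11 55]
S = H·P̄·Hᵀ + R = [179]
K = P̄·Hᵀ·S⁻¹ = [8/179; 77/179]
x' − x̄ = [0, 0] = K·y
y = (KᵀK)⁻¹·Kᵀ·(x' − x̄) = [0]
z = y + H·x̄ = [0] + [-3] = [-3]

z = [-3]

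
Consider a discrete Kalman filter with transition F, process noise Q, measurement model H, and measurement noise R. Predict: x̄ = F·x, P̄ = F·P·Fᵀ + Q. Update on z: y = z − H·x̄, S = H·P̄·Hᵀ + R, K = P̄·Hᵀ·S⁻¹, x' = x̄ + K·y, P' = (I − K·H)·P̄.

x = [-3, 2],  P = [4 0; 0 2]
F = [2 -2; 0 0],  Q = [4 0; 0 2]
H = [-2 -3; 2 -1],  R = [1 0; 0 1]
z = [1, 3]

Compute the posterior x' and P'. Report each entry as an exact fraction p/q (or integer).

x' = [498/547, -3516/3829]
P' = [84/547 -32/547; -32/547 450/3829]

x̄ = F·x = [-10, 0]
P̄ = F·P·Fᵀ + Q = [28 0; 0 2]
y = z − H·x̄ = [-19, 23]
S = H·P̄·Hᵀ + R = [131 -106; -106 115]
K = P̄·Hᵀ·S⁻¹ = [-72/547 200/547; -902/3829 -898/3829]
x' = x̄ + K·y = [498/547, -3516/3829]
P' = (I − K·H)·P̄ = [84/547 -32/547; -32/547 450/3829]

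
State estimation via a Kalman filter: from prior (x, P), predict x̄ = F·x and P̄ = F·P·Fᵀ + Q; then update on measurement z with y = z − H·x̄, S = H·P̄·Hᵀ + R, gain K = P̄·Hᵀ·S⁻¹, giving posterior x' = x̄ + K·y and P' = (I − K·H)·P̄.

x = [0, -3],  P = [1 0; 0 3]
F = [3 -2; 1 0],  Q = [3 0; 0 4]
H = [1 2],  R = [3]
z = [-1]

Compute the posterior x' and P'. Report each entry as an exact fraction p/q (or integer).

x̄ = F·x = [6, 0]
P̄ = F·P·Fᵀ + Q = [24 3; 3 5]
y = z − H·x̄ = [-7]
S = H·P̄·Hᵀ + R = [59]
K = P̄·Hᵀ·S⁻¹ = [30/59; 13/59]
x' = x̄ + K·y = [144/59, -91/59]
P' = (I − K·H)·P̄ = [516/59 -213/59; -213/59 126/59]

x' = [144/59, -91/59]
P' = [516/59 -213/59; -213/59 126/59]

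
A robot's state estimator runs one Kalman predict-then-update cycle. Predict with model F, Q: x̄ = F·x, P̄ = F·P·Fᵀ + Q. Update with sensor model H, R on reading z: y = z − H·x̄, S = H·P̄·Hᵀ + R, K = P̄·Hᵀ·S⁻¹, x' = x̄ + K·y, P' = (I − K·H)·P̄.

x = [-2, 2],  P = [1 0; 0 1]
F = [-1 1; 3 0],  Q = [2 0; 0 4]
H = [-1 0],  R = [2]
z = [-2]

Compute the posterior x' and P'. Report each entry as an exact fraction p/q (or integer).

x' = [8/3, -5]
P' = [4/3 -1; -1 23/2]

x̄ = F·x = [4, -6]
P̄ = F·P·Fᵀ + Q = [4 -3; -3 13]
y = z − H·x̄ = [2]
S = H·P̄·Hᵀ + R = [6]
K = P̄·Hᵀ·S⁻¹ = [-2/3; 1/2]
x' = x̄ + K·y = [8/3, -5]
P' = (I − K·H)·P̄ = [4/3 -1; -1 23/2]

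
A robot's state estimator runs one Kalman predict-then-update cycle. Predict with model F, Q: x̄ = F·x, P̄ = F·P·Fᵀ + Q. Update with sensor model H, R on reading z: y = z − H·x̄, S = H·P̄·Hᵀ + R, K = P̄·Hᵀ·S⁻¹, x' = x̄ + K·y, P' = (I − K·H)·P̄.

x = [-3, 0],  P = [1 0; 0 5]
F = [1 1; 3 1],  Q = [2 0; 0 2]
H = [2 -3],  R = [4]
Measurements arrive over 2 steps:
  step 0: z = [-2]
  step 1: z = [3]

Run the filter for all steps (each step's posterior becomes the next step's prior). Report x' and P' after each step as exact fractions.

step 0: x̄ = F·x = [-3, -9]
step 0: P̄ = F·P·Fᵀ + Q = [8 8; 8 16]
step 0: y = z − H·x̄ = [-23]
step 0: S = H·P̄·Hᵀ + R = [84]
step 0: K = P̄·Hᵀ·S⁻¹ = [-2/21; -8/21]
step 0: x' = x̄ + K·y = [-17/21, -5/21]
step 0: P' = (I − K·H)·P̄ = [152/21 104/21; 104/21 80/21]
step 1: x̄ = F·x = [-22/21, -8/3]
step 1: P̄ = F·P·Fᵀ + Q = [482/21 136/3; 136/3 302/3]
step 1: y = z − H·x̄ = [-61/21]
step 1: S = H·P̄·Hᵀ + R = [9614/21]
step 1: K = P̄·Hᵀ·S⁻¹ = [-86/437; -2219/4807]
step 1: x' = x̄ + K·y = [-208/437, -6373/4807]
step 1: P' = (I − K·H)·P̄ = [2282/437 1636/437; 1636/437 14956/4807]

step 0: x' = [-17/21, -5/21], P' = [152/21 104/21; 104/21 80/21]
step 1: x' = [-208/437, -6373/4807], P' = [2282/437 1636/437; 1636/437 14956/4807]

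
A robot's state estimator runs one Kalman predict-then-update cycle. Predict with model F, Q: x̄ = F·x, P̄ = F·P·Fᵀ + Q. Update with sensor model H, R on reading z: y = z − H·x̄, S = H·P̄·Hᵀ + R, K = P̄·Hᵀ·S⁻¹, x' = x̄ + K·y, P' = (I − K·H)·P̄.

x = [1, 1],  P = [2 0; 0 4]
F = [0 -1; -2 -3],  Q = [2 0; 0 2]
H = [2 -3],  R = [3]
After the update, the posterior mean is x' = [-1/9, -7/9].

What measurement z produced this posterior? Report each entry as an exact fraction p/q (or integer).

z = [2]

x̄ = F·x = [-1, -5]
P̄ = F·P·Fᵀ + Q = [6 12; 12 46]
S = H·P̄·Hᵀ + R = [297]
K = P̄·Hᵀ·S⁻¹ = [-8/99; -38/99]
x' − x̄ = [8/9, 38/9] = K·y
y = (KᵀK)⁻¹·Kᵀ·(x' − x̄) = [-11]
z = y + H·x̄ = [-11] + [13] = [2]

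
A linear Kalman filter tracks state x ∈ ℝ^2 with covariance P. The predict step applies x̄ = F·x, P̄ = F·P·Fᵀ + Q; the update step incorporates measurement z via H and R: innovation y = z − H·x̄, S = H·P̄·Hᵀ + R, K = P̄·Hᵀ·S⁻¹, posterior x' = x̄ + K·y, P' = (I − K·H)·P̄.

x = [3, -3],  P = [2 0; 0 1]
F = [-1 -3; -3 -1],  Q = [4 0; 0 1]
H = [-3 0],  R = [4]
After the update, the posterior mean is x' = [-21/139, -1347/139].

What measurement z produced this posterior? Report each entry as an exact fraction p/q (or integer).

z = [1]

x̄ = F·x = [6, -6]
P̄ = F·P·Fᵀ + Q = [15 9; 9 20]
S = H·P̄·Hᵀ + R = [139]
K = P̄·Hᵀ·S⁻¹ = [-45/139; -27/139]
x' − x̄ = [-855/139, -513/139] = K·y
y = (KᵀK)⁻¹·Kᵀ·(x' − x̄) = [19]
z = y + H·x̄ = [19] + [-18] = [1]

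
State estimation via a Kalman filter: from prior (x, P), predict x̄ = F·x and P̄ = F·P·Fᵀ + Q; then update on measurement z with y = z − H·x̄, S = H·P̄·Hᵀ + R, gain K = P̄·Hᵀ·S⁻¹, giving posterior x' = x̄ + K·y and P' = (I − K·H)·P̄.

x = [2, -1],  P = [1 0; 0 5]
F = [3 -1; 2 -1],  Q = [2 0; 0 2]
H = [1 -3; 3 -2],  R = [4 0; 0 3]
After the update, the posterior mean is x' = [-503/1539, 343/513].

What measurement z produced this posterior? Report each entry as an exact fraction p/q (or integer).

z = [-2, -3]

x̄ = F·x = [7, 5]
P̄ = F·P·Fᵀ + Q = [16 11; 11 11]
S = H·P̄·Hᵀ + R = [53 -7; -7 59]
K = P̄·Hᵀ·S⁻¹ = [-821/3078 1259/3078; -407/1026 143/1026]
x' − x̄ = [-11276/1539, -2222/513] = K·y
y = (KᵀK)⁻¹·Kᵀ·(x' − x̄) = [6, -14]
z = y + H·x̄ = [6, -14] + [-8, 11] = [-2, -3]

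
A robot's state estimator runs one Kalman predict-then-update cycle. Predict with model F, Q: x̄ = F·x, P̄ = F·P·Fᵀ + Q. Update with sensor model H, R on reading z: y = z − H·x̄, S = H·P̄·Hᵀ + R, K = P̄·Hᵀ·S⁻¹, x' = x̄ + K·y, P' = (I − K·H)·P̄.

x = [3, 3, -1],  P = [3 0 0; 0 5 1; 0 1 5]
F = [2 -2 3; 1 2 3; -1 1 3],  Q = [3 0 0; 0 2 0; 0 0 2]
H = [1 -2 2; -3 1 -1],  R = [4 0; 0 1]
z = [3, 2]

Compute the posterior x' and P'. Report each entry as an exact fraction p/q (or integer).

x' = [-14207/12541, -104518/37623, -49013/37623]
P' = [3832/12541 7438/12541 884/12541; 7438/12541 1972754/37623 1917925/37623; 884/12541 1917925/37623 1915091/37623]

x̄ = F·x = [-3, 6, -3]
P̄ = F·P·Fᵀ + Q = [68 31 26; 31 82 61; 26 61 61]
y = z − H·x̄ = [24, -16]
S = H·P̄·Hᵀ + R = [136 -211; -211 604]
K = P̄·Hᵀ·S⁻¹ = [-2319/12541 -4942/12541; -21836/37623 -12113/37623; -754/37623 -5122/37623]
x' = x̄ + K·y = [-14207/12541, -104518/37623, -49013/37623]
P' = (I − K·H)·P̄ = [3832/12541 7438/12541 884/12541; 7438/12541 1972754/37623 1917925/37623; 884/12541 1917925/37623 1915091/37623]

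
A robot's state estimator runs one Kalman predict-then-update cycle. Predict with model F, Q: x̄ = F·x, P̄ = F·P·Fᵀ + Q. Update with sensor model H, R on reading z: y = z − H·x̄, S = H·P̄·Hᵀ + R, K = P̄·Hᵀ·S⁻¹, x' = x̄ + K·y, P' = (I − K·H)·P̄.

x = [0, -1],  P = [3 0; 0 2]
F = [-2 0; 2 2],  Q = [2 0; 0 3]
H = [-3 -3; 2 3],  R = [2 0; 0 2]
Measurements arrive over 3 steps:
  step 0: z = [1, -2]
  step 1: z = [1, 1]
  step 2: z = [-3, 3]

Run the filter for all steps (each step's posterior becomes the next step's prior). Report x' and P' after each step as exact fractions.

step 0: x̄ = F·x = [0, -2]
step 0: P̄ = F·P·Fᵀ + Q = [14 -12; -12 23]
step 0: y = z − H·x̄ = [-5, 4]
step 0: S = H·P̄·Hᵀ + R = [119 -111; -111 121]
step 0: K = P̄·Hᵀ·S⁻¹ = [-807/1039 -809/1039; 501/1039 846/1039]
step 0: x' = x̄ + K·y = [799/1039, -1199/1039]
step 0: P' = (I − K·H)·P̄ = [3232/1039 -2694/1039; -2694/1039 2360/1039]
step 1: x̄ = F·x = [-1598/1039, -800/1039]
step 1: P̄ = F·P·Fᵀ + Q = [15006/1039 -2152/1039; -2152/1039 3933/1039]
step 1: y = z − H·x̄ = [-6155/1039, 6635/1039]
step 1: S = H·P̄·Hᵀ + R = [133793/1039 -93153/1039; -93153/1039 71675/1039]
step 1: K = P̄·Hᵀ·S⁻¹ = [-274119/438947 -212001/438947; 151695/438947 243052/438947]
step 1: x' = x̄ + K·y = [-405064/438947, 315505/438947]
step 1: P' = (I − K·H)·P̄ = [972240/438947 -789494/438947; -789494/438947 688364/438947]
step 2: x̄ = F·x = [810128/438947, -179118/438947]
step 2: P̄ = F·P·Fᵀ + Q = [4766854/438947 -730984/438947; -730984/438947 1643305/438947]
step 2: y = z − H·x̄ = [576189/438947, 233939/438947]
step 2: S = H·P̄·Hᵀ + R = [45411613/438947 -32426109/438947; -32426109/438947 25963247/438947]
step 2: K = P̄·Hᵀ·S⁻¹ = [-86936139/145325495 -67487773/145325495; 47148723/145325495 78296476/145325495]
step 2: x' = x̄ + K·y = [118129486/145325495, 44316883/145325495]
step 2: P' = (I − K·H)·P̄ = [308847824/145325495 -250890398/145325495; -250890398/145325495 219457916/145325495]

step 0: x' = [799/1039, -1199/1039], P' = [3232/1039 -2694/1039; -2694/1039 2360/1039]
step 1: x' = [-405064/438947, 315505/438947], P' = [972240/438947 -789494/438947; -789494/438947 688364/438947]
step 2: x' = [118129486/145325495, 44316883/145325495], P' = [308847824/145325495 -250890398/145325495; -250890398/145325495 219457916/145325495]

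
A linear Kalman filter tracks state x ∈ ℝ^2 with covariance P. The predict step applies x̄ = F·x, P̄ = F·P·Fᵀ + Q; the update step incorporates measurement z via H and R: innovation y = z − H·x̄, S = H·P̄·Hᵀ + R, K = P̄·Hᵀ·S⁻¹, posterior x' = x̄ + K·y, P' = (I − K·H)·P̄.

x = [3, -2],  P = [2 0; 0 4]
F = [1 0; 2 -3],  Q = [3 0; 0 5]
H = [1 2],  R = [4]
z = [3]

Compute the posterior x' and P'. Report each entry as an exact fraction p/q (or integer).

x̄ = F·x = [3, 12]
P̄ = F·P·Fᵀ + Q = [5 4; 4 49]
y = z − H·x̄ = [-24]
S = H·P̄·Hᵀ + R = [221]
K = P̄·Hᵀ·S⁻¹ = [1/17; 6/13]
x' = x̄ + K·y = [27/17, 12/13]
P' = (I − K·H)·P̄ = [72/17 -2; -2 25/13]

x' = [27/17, 12/13]
P' = [72/17 -2; -2 25/13]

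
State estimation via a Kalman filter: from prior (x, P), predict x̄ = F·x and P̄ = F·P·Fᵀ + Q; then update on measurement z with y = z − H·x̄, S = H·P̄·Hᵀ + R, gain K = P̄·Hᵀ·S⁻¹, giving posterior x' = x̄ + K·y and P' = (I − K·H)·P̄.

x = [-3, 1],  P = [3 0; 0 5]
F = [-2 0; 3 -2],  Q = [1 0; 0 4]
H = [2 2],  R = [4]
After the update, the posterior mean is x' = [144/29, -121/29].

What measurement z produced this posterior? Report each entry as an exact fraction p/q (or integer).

z = [2]

x̄ = F·x = [6, -11]
P̄ = F·P·Fᵀ + Q = [13 -18; -18 51]
S = H·P̄·Hᵀ + R = [116]
K = P̄·Hᵀ·S⁻¹ = [-5/58; 33/58]
x' − x̄ = [-30/29, 198/29] = K·y
y = (KᵀK)⁻¹·Kᵀ·(x' − x̄) = [12]
z = y + H·x̄ = [12] + [-10] = [2]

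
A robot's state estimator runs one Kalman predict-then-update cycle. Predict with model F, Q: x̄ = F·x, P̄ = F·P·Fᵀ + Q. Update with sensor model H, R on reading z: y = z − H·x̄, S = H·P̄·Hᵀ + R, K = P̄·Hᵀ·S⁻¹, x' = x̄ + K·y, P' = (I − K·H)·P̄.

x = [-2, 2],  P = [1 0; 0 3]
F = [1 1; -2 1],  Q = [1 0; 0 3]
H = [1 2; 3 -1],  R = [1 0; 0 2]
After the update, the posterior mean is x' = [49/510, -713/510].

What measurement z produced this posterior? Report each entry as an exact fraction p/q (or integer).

x̄ = F·x = [0, 6]
P̄ = F·P·Fᵀ + Q = [5 1; 1 10]
S = H·P̄·Hᵀ + R = [50 0; 0 51]
K = P̄·Hᵀ·S⁻¹ = [7/50 14/51; 21/50 -7/51]
x' − x̄ = [49/510, -3773/510] = K·y
y = (KᵀK)⁻¹·Kᵀ·(x' − x̄) = [-15, 8]
z = y + H·x̄ = [-15, 8] + [12, -6] = [-3, 2]

z = [-3, 2]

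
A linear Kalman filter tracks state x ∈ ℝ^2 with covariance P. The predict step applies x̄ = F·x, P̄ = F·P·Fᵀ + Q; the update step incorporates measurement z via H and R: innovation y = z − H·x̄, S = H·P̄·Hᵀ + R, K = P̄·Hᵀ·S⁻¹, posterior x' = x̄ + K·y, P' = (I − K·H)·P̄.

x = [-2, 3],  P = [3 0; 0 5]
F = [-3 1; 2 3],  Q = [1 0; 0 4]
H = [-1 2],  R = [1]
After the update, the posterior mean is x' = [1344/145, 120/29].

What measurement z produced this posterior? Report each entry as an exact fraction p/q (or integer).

z = [-1]

x̄ = F·x = [9, 5]
P̄ = F·P·Fᵀ + Q = [33 -3; -3 61]
S = H·P̄·Hᵀ + R = [290]
K = P̄·Hᵀ·S⁻¹ = [-39/290; 25/58]
x' − x̄ = [39/145, -25/29] = K·y
y = (KᵀK)⁻¹·Kᵀ·(x' − x̄) = [-2]
z = y + H·x̄ = [-2] + [1] = [-1]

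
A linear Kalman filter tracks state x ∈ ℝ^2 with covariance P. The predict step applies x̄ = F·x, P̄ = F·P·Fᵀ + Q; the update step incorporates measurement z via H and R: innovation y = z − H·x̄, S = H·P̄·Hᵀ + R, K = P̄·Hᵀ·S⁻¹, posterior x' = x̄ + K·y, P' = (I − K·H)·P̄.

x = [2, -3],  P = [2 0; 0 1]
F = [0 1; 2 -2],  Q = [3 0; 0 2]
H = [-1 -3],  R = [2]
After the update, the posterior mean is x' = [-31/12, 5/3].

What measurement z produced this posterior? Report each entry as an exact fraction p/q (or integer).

z = [-2]

x̄ = F·x = [-3, 10]
P̄ = F·P·Fᵀ + Q = [4 -2; -2 14]
S = H·P̄·Hᵀ + R = [120]
K = P̄·Hᵀ·S⁻¹ = [1/60; -1/3]
x' − x̄ = [5/12, -25/3] = K·y
y = (KᵀK)⁻¹·Kᵀ·(x' − x̄) = [25]
z = y + H·x̄ = [25] + [-27] = [-2]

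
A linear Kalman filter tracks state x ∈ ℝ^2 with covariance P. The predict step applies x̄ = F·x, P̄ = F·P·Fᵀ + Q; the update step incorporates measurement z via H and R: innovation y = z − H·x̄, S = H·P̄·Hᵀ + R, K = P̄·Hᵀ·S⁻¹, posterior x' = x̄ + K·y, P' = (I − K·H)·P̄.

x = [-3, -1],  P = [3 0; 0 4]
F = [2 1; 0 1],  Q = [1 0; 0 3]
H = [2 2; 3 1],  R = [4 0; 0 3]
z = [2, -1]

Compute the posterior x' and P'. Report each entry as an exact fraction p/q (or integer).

x' = [-671/695, 1237/695]
P' = [463/695 -606/695; -606/695 1257/695]

x̄ = F·x = [-7, -1]
P̄ = F·P·Fᵀ + Q = [17 4; 4 7]
y = z − H·x̄ = [18, 21]
S = H·P̄·Hᵀ + R = [132 148; 148 187]
K = P̄·Hᵀ·S⁻¹ = [-143/1390 261/695; 651/1390 -187/695]
x' = x̄ + K·y = [-671/695, 1237/695]
P' = (I − K·H)·P̄ = [463/695 -606/695; -606/695 1257/695]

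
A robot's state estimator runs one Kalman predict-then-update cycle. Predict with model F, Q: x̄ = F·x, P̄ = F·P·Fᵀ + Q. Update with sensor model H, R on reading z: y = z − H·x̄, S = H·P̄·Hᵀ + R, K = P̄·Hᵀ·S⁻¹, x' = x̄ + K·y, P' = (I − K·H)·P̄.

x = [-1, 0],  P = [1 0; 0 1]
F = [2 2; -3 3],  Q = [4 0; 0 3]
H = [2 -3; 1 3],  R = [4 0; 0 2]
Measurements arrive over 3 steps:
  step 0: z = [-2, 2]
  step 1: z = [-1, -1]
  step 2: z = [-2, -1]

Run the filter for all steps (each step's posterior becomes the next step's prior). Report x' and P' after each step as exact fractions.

step 0: x' = [-2/19, 390/571], P' = [12/19 0; 0 84/571]
step 1: x' = [-13145708/31012339, -1846911/31012339], P' = [18691540/31012339 -126144/31012339; -126144/31012339 4519380/31012339]
step 2: x' = [-83169354904/85954889665, 313649076/17190977933], P' = [51744854204/85954889665 -68026368/17190977933; -68026368/17190977933 2504756652/17190977933]

step 0: x̄ = F·x = [-2, 3]
step 0: P̄ = F·P·Fᵀ + Q = [12 0; 0 21]
step 0: y = z − H·x̄ = [11, -5]
step 0: S = H·P̄·Hᵀ + R = [241 -165; -165 203]
step 0: K = P̄·Hᵀ·S⁻¹ = [6/19 6/19; -63/571 126/571]
step 0: x' = x̄ + K·y = [-2/19, 390/571]
step 0: P' = (I − K·H)·P̄ = [12/19 0; 0 84/571]
step 1: x̄ = F·x = [12536/10849, 25656/10849]
step 1: P̄ = F·P·Fᵀ + Q = [77188/10849 -31536/10849; -31536/10849 108579/10849]
step 1: y = z − H·x̄ = [41047/10849, -100353/10849]
step 1: S = H·P̄·Hᵀ + R = [1707791/10849 -917443/10849; -917443/10849 886881/10849]
step 1: K = P̄·Hᵀ·S⁻¹ = [9440378/31012339 9156554/31012339; -3452607/31012339 6715998/31012339]
step 1: x' = x̄ + K·y = [-13145708/31012339, -1846911/31012339]
step 1: P' = (I − K·H)·P̄ = [18691540/31012339 -126144/31012339; -126144/31012339 4519380/31012339]
step 2: x̄ = F·x = [-29985238/31012339, 33896391/31012339]
step 2: P̄ = F·P·Fᵀ + Q = [215883884/31012339 -85032960/31012339; -85032960/31012339 304205889/31012339]
step 2: y = z − H·x̄ = [2119893/659837, -102716274/31012339]
step 2: S = H·P̄·Hᵀ + R = [100975179/659837 -54493279/659837; -54493279/659837 2505563803/31012339]
step 2: K = P̄·Hᵀ·S⁻¹ = [26127525982/85954889665 25362229342/85954889665; -1912580673/17190977933 3723121794/17190977933]
step 2: x' = x̄ + K·y = [-83169354904/85954889665, 313649076/17190977933]
step 2: P' = (I − K·H)·P̄ = [51744854204/85954889665 -68026368/17190977933; -68026368/17190977933 2504756652/17190977933]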